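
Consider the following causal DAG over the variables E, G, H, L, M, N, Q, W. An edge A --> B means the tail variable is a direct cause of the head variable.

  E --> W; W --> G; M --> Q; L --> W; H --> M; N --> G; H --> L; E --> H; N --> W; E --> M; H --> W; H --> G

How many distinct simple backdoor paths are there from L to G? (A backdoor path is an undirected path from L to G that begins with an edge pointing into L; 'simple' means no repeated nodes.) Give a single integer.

A backdoor path from L to G is any simple undirected path whose first edge points into L (i.e. leaves L via a parent).
Parents of L: {H}.
Enumerating:
  P1: L <- H <- E -> W <- N -> G
  P2: L <- H <- E -> W -> G
  P3: L <- H -> M <- E -> W <- N -> G
  P4: L <- H -> M <- E -> W -> G
  P5: L <- H -> W <- N -> G
  P6: L <- H -> W -> G
  P7: L <- H -> G
That exhausts the simple backdoor paths. Count: 7.

7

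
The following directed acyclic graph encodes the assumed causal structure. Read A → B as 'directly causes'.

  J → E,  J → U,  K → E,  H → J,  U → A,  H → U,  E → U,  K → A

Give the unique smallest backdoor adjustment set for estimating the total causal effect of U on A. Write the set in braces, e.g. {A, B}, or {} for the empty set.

{K}

Variables eligible for adjustment (non-descendants of U, excluding U and A): {E, H, J, K}.
Backdoor paths from U to A:
  P1: U <- H -> J -> E <- K -> A
  P2: U <- J -> E <- K -> A
  P3: U <- E <- K -> A
The empty set is not sufficient: P3 (U <- E <- K -> A) has no collider blocking it and no conditioned non-collider, so it is open.
Try {K}:
  P1: blocked at collider E (neither it nor any descendant is in the conditioning set).
  P2: blocked at collider E (neither it nor any descendant is in the conditioning set).
  P3: blocked at fork node K ∈ conditioning set.
{K} contains no descendant of U and blocks every backdoor path.
No other singleton works — e.g. {H} leaves P3 open — so {K} is the unique smallest valid adjustment set.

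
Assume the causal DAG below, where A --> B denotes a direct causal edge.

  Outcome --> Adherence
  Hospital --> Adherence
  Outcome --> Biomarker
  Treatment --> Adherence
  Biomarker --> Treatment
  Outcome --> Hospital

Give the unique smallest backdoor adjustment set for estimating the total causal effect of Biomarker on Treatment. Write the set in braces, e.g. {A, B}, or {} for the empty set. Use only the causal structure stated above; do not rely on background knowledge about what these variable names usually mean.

Variables eligible for adjustment (non-descendants of Biomarker, excluding Biomarker and Treatment): {Hospital, Outcome}.
Backdoor paths from Biomarker to Treatment:
  P1: Biomarker <- Outcome -> Hospital -> Adherence <- Treatment
  P2: Biomarker <- Outcome -> Adherence <- Treatment
Each backdoor path contains an unconditioned collider, so every path is already blocked with the empty conditioning set:
  P1: blocked at collider Adherence (neither it nor any descendant is in the conditioning set).
  P2: blocked at collider Adherence (neither it nor any descendant is in the conditioning set).
The empty set is therefore the unique smallest valid set.

{}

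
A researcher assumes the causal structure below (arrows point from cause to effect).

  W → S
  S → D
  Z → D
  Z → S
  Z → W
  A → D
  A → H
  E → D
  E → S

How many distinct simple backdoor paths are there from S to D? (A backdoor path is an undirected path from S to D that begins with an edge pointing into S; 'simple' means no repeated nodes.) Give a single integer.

A backdoor path from S to D is any simple undirected path whose first edge points into S (i.e. leaves S via a parent).
Parents of S: {E, W, Z}.
Enumerating:
  P1: S <- Z -> D
  P2: S <- W <- Z -> D
  P3: S <- E -> D
That exhausts the simple backdoor paths. Count: 3.

3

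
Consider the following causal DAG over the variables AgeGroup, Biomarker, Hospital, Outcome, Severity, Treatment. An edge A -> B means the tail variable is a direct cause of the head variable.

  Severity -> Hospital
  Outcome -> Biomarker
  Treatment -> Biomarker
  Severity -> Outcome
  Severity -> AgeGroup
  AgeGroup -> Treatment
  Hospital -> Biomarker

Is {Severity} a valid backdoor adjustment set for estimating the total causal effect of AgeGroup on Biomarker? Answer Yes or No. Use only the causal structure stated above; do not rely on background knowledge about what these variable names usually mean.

Backdoor paths from AgeGroup to Biomarker (paths whose first edge points into AgeGroup):
  P1: AgeGroup <- Severity -> Hospital -> Biomarker
  P2: AgeGroup <- Severity -> Outcome -> Biomarker
Condition 1 (no descendant of AgeGroup in the set): holds — descendants of AgeGroup are {Biomarker, Treatment}; none are in {Severity}.
Condition 2 (every backdoor path blocked by {Severity}):
  P1: blocked at fork node Severity ∈ conditioning set.
  P2: blocked at fork node Severity ∈ conditioning set.
{Severity} satisfies the backdoor criterion.

Yes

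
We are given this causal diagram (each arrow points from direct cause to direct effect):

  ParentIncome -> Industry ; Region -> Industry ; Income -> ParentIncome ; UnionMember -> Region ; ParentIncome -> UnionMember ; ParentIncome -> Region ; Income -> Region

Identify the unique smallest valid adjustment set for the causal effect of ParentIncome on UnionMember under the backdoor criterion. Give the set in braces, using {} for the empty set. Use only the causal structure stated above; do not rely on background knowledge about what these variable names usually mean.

Variables eligible for adjustment (non-descendants of ParentIncome, excluding ParentIncome and UnionMember): {Income}.
Backdoor paths from ParentIncome to UnionMember:
  P1: ParentIncome <- Income -> Region <- UnionMember
Each backdoor path contains an unconditioned collider, so every path is already blocked with the empty conditioning set:
  P1: blocked at collider Region (neither it nor any descendant is in the conditioning set).
The empty set is therefore the unique smallest valid set.

{}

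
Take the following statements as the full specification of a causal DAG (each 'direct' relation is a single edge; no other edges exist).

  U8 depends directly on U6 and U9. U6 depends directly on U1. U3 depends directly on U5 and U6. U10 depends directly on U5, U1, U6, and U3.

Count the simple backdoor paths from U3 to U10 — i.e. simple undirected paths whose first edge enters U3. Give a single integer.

3

A backdoor path from U3 to U10 is any simple undirected path whose first edge points into U3 (i.e. leaves U3 via a parent).
Parents of U3: {U5, U6}.
Enumerating:
  P1: U3 <- U5 -> U10
  P2: U3 <- U6 <- U1 -> U10
  P3: U3 <- U6 -> U10
That exhausts the simple backdoor paths. Count: 3.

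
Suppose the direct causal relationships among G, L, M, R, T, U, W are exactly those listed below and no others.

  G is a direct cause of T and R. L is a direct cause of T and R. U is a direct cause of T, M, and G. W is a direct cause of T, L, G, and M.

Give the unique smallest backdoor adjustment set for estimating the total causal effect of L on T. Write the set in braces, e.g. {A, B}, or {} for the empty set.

{W}

Variables eligible for adjustment (non-descendants of L, excluding L and T): {G, M, U, W}.
Backdoor paths from L to T:
  P1: L <- W -> M <- U -> G -> T
  P2: L <- W -> M <- U -> T
  P3: L <- W -> G <- U -> T
  P4: L <- W -> G -> T
  P5: L <- W -> T
The empty set is not sufficient: P4 (L <- W -> G -> T) has no collider blocking it and no conditioned non-collider, so it is open.
Try {W}:
  P1: blocked at fork node W ∈ conditioning set.
  P2: blocked at fork node W ∈ conditioning set.
  P3: blocked at fork node W ∈ conditioning set.
  P4: blocked at fork node W ∈ conditioning set.
  P5: blocked at fork node W ∈ conditioning set.
{W} contains no descendant of L and blocks every backdoor path.
No other singleton works — e.g. {U} leaves P4 open — so {W} is the unique smallest valid adjustment set.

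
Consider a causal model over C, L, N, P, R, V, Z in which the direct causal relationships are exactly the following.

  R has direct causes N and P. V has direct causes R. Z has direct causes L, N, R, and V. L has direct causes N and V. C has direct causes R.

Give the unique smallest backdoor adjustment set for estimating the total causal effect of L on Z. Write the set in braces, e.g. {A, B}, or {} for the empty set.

Variables eligible for adjustment (non-descendants of L, excluding L and Z): {C, N, P, R, V}.
Backdoor paths from L to Z:
  P1: L <- N -> R -> V -> Z
  P2: L <- N -> R -> Z
  P3: L <- N -> Z
  P4: L <- V <- R <- N -> Z
  P5: L <- V <- R -> Z
  P6: L <- V -> Z
The empty set is not sufficient: P1 (L <- N -> R -> V -> Z) has no collider blocking it and no conditioned non-collider, so it is open.
Try {N, V}:
  P1: blocked at fork node N ∈ conditioning set.
  P2: blocked at fork node N ∈ conditioning set.
  P3: blocked at fork node N ∈ conditioning set.
  P4: blocked at chain node V ∈ conditioning set.
  P5: blocked at chain node V ∈ conditioning set.
  P6: blocked at fork node V ∈ conditioning set.
{N, V} contains no descendant of L and blocks every backdoor path.
Every element of {N, V} is needed (dropping N leaves P2 open; dropping V leaves P5 open), so no proper subset is valid.
Among all size-2 subsets of the eligible variables, only {N, V} blocks every backdoor path, so it is the unique smallest valid adjustment set.

{N, V}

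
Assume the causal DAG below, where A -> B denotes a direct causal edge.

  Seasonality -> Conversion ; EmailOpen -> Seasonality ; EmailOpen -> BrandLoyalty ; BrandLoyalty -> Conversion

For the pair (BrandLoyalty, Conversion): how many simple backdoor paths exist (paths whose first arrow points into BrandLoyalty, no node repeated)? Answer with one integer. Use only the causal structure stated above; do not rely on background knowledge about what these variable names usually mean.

A backdoor path from BrandLoyalty to Conversion is any simple undirected path whose first edge points into BrandLoyalty (i.e. leaves BrandLoyalty via a parent).
Parents of BrandLoyalty: {EmailOpen}.
Enumerating:
  P1: BrandLoyalty <- EmailOpen -> Seasonality -> Conversion
That exhausts the simple backdoor paths. Count: 1.

1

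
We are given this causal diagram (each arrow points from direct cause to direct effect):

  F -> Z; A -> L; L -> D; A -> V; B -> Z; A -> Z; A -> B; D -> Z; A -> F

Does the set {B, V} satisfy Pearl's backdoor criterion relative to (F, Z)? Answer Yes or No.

Backdoor paths from F to Z (paths whose first edge points into F):
  P1: F <- A -> L -> D -> Z
  P2: F <- A -> B -> Z
  P3: F <- A -> Z
Condition 1 (no descendant of F in the set): holds — descendants of F are {Z}; none are in {B, V}.
Condition 2 (every backdoor path blocked by {B, V}):
  P1: open — no interior node is in the conditioning set.
  P2: blocked at chain node B ∈ conditioning set.
  P3: open — no interior node is in the conditioning set.
{B, V} does not satisfy the backdoor criterion.

No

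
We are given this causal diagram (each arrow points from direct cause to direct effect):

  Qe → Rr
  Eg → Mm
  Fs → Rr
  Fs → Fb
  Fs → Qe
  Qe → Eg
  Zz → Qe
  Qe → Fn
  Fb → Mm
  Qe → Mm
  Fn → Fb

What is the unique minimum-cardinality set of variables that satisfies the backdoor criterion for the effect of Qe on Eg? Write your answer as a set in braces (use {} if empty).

{}

Variables eligible for adjustment (non-descendants of Qe, excluding Qe and Eg): {Fs, Zz}.
Backdoor paths from Qe to Eg:
  P1: Qe <- Fs -> Fb -> Mm <- Eg
Each backdoor path contains an unconditioned collider, so every path is already blocked with the empty conditioning set:
  P1: blocked at collider Mm (neither it nor any descendant is in the conditioning set).
The empty set is therefore the unique smallest valid set.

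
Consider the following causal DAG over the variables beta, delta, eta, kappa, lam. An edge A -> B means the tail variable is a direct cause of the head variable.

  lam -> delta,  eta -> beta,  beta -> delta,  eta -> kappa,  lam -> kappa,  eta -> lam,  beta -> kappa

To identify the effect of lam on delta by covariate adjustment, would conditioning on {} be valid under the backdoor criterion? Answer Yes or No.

Backdoor paths from lam to delta (paths whose first edge points into lam):
  P1: lam <- eta -> beta -> delta
  P2: lam <- eta -> kappa <- beta -> delta
Condition 1 (no descendant of lam in the set): holds — descendants of lam are {delta, kappa}; none are in {}.
Condition 2 (every backdoor path blocked by {}):
  P1: open — no interior node is in the conditioning set.
  P2: blocked at collider kappa (neither it nor any descendant is in the conditioning set).
{} does not satisfy the backdoor criterion.

No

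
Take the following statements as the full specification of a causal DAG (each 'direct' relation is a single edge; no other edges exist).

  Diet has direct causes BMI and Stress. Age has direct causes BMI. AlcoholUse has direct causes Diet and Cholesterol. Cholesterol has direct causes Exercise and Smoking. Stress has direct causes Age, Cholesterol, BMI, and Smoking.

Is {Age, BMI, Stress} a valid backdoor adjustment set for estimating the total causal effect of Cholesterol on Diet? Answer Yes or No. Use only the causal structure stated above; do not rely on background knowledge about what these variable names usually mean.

Backdoor paths from Cholesterol to Diet (paths whose first edge points into Cholesterol):
  P1: Cholesterol <- Smoking -> Stress <- BMI -> Diet
  P2: Cholesterol <- Smoking -> Stress <- Age <- BMI -> Diet
  P3: Cholesterol <- Smoking -> Stress -> Diet
Condition 1 (no descendant of Cholesterol in the set): FAILS — Stress is a descendant of Cholesterol.
Condition 2 (every backdoor path blocked by {Age, BMI, Stress}):
  P1: blocked at fork node BMI ∈ conditioning set.
  P2: blocked at chain node Age ∈ conditioning set.
  P3: blocked at chain node Stress ∈ conditioning set.
{Age, BMI, Stress} does not satisfy the backdoor criterion.

No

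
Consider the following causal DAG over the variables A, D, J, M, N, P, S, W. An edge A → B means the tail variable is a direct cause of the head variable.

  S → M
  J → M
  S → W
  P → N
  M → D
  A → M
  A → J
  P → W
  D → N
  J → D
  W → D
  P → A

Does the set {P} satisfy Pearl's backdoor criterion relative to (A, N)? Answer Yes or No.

Backdoor paths from A to N (paths whose first edge points into A):
  P1: A <- P -> W <- S -> M <- J -> D -> N
  P2: A <- P -> W <- S -> M -> D -> N
  P3: A <- P -> W -> D -> N
  P4: A <- P -> N
Condition 1 (no descendant of A in the set): holds — descendants of A are {D, J, M, N}; none are in {P}.
Condition 2 (every backdoor path blocked by {P}):
  P1: blocked at fork node P ∈ conditioning set.
  P2: blocked at fork node P ∈ conditioning set.
  P3: blocked at fork node P ∈ conditioning set.
  P4: blocked at fork node P ∈ conditioning set.
{P} satisfies the backdoor criterion.

Yes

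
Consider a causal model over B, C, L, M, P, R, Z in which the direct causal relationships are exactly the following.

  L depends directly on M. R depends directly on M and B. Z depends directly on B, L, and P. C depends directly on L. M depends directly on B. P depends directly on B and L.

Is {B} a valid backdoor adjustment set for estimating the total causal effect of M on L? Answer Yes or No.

Yes

Backdoor paths from M to L (paths whose first edge points into M):
  P1: M <- B -> P <- L
  P2: M <- B -> P -> Z <- L
  P3: M <- B -> Z <- L
  P4: M <- B -> Z <- P <- L
Condition 1 (no descendant of M in the set): holds — descendants of M are {C, L, P, R, Z}; none are in {B}.
Condition 2 (every backdoor path blocked by {B}):
  P1: blocked at fork node B ∈ conditioning set.
  P2: blocked at fork node B ∈ conditioning set.
  P3: blocked at fork node B ∈ conditioning set.
  P4: blocked at fork node B ∈ conditioning set.
{B} satisfies the backdoor criterion.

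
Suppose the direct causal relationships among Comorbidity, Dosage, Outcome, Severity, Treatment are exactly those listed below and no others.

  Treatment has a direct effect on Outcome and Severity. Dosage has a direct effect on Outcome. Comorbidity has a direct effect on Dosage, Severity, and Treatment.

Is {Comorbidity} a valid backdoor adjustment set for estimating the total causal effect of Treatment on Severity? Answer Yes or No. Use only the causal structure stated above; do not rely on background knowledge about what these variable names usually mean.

Yes

Backdoor paths from Treatment to Severity (paths whose first edge points into Treatment):
  P1: Treatment <- Comorbidity -> Severity
Condition 1 (no descendant of Treatment in the set): holds — descendants of Treatment are {Outcome, Severity}; none are in {Comorbidity}.
Condition 2 (every backdoor path blocked by {Comorbidity}):
  P1: blocked at fork node Comorbidity ∈ conditioning set.
{Comorbidity} satisfies the backdoor criterion.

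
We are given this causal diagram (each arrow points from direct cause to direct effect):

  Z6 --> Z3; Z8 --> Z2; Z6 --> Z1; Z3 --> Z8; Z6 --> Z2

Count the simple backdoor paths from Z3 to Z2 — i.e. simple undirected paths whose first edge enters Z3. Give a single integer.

A backdoor path from Z3 to Z2 is any simple undirected path whose first edge points into Z3 (i.e. leaves Z3 via a parent).
Parents of Z3: {Z6}.
Enumerating:
  P1: Z3 <- Z6 -> Z2
That exhausts the simple backdoor paths. Count: 1.

1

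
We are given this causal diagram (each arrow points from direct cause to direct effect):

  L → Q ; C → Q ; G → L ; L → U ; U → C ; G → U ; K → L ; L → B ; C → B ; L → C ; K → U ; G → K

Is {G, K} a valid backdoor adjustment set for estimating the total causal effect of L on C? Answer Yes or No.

Yes

Backdoor paths from L to C (paths whose first edge points into L):
  P1: L <- G -> K -> U -> C
  P2: L <- G -> U -> C
  P3: L <- K <- G -> U -> C
  P4: L <- K -> U -> C
Condition 1 (no descendant of L in the set): holds — descendants of L are {B, C, Q, U}; none are in {G, K}.
Condition 2 (every backdoor path blocked by {G, K}):
  P1: blocked at fork node G ∈ conditioning set.
  P2: blocked at fork node G ∈ conditioning set.
  P3: blocked at chain node K ∈ conditioning set.
  P4: blocked at fork node K ∈ conditioning set.
{G, K} satisfies the backdoor criterion.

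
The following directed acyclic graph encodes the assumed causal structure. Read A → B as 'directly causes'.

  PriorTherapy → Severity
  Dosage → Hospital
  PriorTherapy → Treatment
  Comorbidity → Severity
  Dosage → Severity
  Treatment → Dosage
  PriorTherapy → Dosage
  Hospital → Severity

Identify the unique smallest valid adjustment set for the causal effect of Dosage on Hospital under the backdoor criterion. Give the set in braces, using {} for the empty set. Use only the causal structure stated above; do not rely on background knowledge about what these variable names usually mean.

{}

Variables eligible for adjustment (non-descendants of Dosage, excluding Dosage and Hospital): {Comorbidity, PriorTherapy, Treatment}.
Backdoor paths from Dosage to Hospital:
  P1: Dosage <- PriorTherapy -> Severity <- Hospital
  P2: Dosage <- Treatment <- PriorTherapy -> Severity <- Hospital
Each backdoor path contains an unconditioned collider, so every path is already blocked with the empty conditioning set:
  P1: blocked at collider Severity (neither it nor any descendant is in the conditioning set).
  P2: blocked at collider Severity (neither it nor any descendant is in the conditioning set).
The empty set is therefore the unique smallest valid set.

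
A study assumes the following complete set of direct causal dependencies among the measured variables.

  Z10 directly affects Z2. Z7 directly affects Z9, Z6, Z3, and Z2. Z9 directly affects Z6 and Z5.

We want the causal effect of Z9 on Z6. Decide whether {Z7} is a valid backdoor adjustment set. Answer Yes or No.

Yes

Backdoor paths from Z9 to Z6 (paths whose first edge points into Z9):
  P1: Z9 <- Z7 -> Z6
Condition 1 (no descendant of Z9 in the set): holds — descendants of Z9 are {Z5, Z6}; none are in {Z7}.
Condition 2 (every backdoor path blocked by {Z7}):
  P1: blocked at fork node Z7 ∈ conditioning set.
{Z7} satisfies the backdoor criterion.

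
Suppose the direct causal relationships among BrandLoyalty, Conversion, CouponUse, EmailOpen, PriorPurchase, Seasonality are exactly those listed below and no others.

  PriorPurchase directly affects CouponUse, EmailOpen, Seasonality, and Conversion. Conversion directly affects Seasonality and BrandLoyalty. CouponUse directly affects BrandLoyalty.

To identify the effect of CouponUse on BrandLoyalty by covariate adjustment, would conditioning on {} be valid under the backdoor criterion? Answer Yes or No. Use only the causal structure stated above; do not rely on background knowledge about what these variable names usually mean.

No

Backdoor paths from CouponUse to BrandLoyalty (paths whose first edge points into CouponUse):
  P1: CouponUse <- PriorPurchase -> Conversion -> BrandLoyalty
  P2: CouponUse <- PriorPurchase -> Seasonality <- Conversion -> BrandLoyalty
Condition 1 (no descendant of CouponUse in the set): holds — descendants of CouponUse are {BrandLoyalty}; none are in {}.
Condition 2 (every backdoor path blocked by {}):
  P1: open — no interior node is in the conditioning set.
  P2: blocked at collider Seasonality (neither it nor any descendant is in the conditioning set).
{} does not satisfy the backdoor criterion.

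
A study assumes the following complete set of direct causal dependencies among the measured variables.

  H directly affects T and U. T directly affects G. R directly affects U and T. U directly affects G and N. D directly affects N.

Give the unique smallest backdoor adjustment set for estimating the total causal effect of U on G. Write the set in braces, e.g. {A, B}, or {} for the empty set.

Variables eligible for adjustment (non-descendants of U, excluding U and G): {D, H, R, T}.
Backdoor paths from U to G:
  P1: U <- H -> T -> G
  P2: U <- R -> T -> G
The empty set is not sufficient: P1 (U <- H -> T -> G) has no collider blocking it and no conditioned non-collider, so it is open.
Try {T}:
  P1: blocked at chain node T ∈ conditioning set.
  P2: blocked at chain node T ∈ conditioning set.
{T} contains no descendant of U and blocks every backdoor path.
No other singleton works — e.g. {H} leaves P2 open — so {T} is the unique smallest valid adjustment set.

{T}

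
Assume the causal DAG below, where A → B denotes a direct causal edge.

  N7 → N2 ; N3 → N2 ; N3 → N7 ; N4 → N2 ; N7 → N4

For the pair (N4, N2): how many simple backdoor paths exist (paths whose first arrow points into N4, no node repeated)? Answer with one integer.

2

A backdoor path from N4 to N2 is any simple undirected path whose first edge points into N4 (i.e. leaves N4 via a parent).
Parents of N4: {N7}.
Enumerating:
  P1: N4 <- N7 <- N3 -> N2
  P2: N4 <- N7 -> N2
That exhausts the simple backdoor paths. Count: 2.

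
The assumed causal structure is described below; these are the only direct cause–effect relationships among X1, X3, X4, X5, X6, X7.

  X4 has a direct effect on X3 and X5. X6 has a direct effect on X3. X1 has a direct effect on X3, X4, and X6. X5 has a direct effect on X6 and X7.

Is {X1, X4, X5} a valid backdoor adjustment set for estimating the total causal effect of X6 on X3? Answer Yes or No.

Backdoor paths from X6 to X3 (paths whose first edge points into X6):
  P1: X6 <- X1 -> X4 -> X3
  P2: X6 <- X1 -> X3
  P3: X6 <- X5 <- X4 <- X1 -> X3
  P4: X6 <- X5 <- X4 -> X3
Condition 1 (no descendant of X6 in the set): holds — descendants of X6 are {X3}; none are in {X1, X4, X5}.
Condition 2 (every backdoor path blocked by {X1, X4, X5}):
  P1: blocked at fork node X1 ∈ conditioning set.
  P2: blocked at fork node X1 ∈ conditioning set.
  P3: blocked at chain node X5 ∈ conditioning set.
  P4: blocked at chain node X5 ∈ conditioning set.
{X1, X4, X5} satisfies the backdoor criterion.

Yes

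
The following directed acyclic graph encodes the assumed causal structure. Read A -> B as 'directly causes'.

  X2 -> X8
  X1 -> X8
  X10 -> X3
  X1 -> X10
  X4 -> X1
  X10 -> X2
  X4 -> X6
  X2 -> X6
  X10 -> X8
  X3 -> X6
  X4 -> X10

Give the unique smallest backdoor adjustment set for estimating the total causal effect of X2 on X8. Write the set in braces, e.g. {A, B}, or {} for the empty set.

Variables eligible for adjustment (non-descendants of X2, excluding X2 and X8): {X1, X10, X3, X4}.
Backdoor paths from X2 to X8:
  P1: X2 <- X10 <- X4 -> X1 -> X8
  P2: X2 <- X10 <- X1 -> X8
  P3: X2 <- X10 -> X3 -> X6 <- X4 -> X1 -> X8
  P4: X2 <- X10 -> X8
The empty set is not sufficient: P1 (X2 <- X10 <- X4 -> X1 -> X8) has no collider blocking it and no conditioned non-collider, so it is open.
Try {X10}:
  P1: blocked at chain node X10 ∈ conditioning set.
  P2: blocked at chain node X10 ∈ conditioning set.
  P3: blocked at fork node X10 ∈ conditioning set.
  P4: blocked at fork node X10 ∈ conditioning set.
{X10} contains no descendant of X2 and blocks every backdoor path.
No other singleton works — e.g. {X4} leaves P2 open — so {X10} is the unique smallest valid adjustment set.

{X10}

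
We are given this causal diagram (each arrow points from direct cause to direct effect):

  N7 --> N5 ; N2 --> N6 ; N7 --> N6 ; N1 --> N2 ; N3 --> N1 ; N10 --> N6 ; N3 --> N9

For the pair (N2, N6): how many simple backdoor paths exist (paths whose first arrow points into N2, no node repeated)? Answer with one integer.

0

A backdoor path from N2 to N6 is any simple undirected path whose first edge points into N2 (i.e. leaves N2 via a parent).
Parents of N2: {N1}.
No simple path from any parent of N2 reaches N6 without revisiting N2, so there are no backdoor paths.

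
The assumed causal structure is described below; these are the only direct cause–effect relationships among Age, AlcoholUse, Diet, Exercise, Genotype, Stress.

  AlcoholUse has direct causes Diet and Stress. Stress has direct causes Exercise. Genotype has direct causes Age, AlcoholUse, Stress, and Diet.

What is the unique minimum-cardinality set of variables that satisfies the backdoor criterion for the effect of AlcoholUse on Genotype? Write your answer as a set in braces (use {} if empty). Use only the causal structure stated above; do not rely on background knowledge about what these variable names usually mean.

{Diet, Stress}

Variables eligible for adjustment (non-descendants of AlcoholUse, excluding AlcoholUse and Genotype): {Age, Diet, Exercise, Stress}.
Backdoor paths from AlcoholUse to Genotype:
  P1: AlcoholUse <- Diet -> Genotype
  P2: AlcoholUse <- Stress -> Genotype
The empty set is not sufficient: P1 (AlcoholUse <- Diet -> Genotype) has no collider blocking it and no conditioned non-collider, so it is open.
Try {Diet, Stress}:
  P1: blocked at fork node Diet ∈ conditioning set.
  P2: blocked at fork node Stress ∈ conditioning set.
{Diet, Stress} contains no descendant of AlcoholUse and blocks every backdoor path.
Every element of {Diet, Stress} is needed (dropping Diet leaves P1 open; dropping Stress leaves P2 open), so no proper subset is valid.
Among all size-2 subsets of the eligible variables, only {Diet, Stress} blocks every backdoor path, so it is the unique smallest valid adjustment set.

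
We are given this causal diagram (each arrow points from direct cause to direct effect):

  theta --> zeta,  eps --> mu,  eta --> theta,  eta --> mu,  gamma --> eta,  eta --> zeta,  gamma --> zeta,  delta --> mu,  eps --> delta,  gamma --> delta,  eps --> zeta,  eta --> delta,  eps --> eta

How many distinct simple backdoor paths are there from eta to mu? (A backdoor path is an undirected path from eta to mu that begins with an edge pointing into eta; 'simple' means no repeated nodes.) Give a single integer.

A backdoor path from eta to mu is any simple undirected path whose first edge points into eta (i.e. leaves eta via a parent).
Parents of eta: {eps, gamma}.
Enumerating:
  P1: eta <- eps -> delta -> mu
  P2: eta <- eps -> zeta <- gamma -> delta -> mu
  P3: eta <- eps -> mu
  P4: eta <- gamma -> delta <- eps -> mu
  P5: eta <- gamma -> delta -> mu
  P6: eta <- gamma -> zeta <- eps -> delta -> mu
  P7: eta <- gamma -> zeta <- eps -> mu
That exhausts the simple backdoor paths. Count: 7.

7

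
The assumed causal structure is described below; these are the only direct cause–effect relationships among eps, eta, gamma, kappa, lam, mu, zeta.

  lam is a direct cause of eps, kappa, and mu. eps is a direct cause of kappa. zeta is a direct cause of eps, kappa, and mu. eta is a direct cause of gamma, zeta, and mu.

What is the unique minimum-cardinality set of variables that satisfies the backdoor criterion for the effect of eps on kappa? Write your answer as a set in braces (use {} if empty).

Variables eligible for adjustment (non-descendants of eps, excluding eps and kappa): {eta, gamma, lam, mu, zeta}.
Backdoor paths from eps to kappa:
  P1: eps <- lam -> mu <- eta -> zeta -> kappa
  P2: eps <- lam -> mu <- zeta -> kappa
  P3: eps <- lam -> kappa
  P4: eps <- zeta <- eta -> mu <- lam -> kappa
  P5: eps <- zeta -> mu <- lam -> kappa
  P6: eps <- zeta -> kappa
The empty set is not sufficient: P3 (eps <- lam -> kappa) has no collider blocking it and no conditioned non-collider, so it is open.
Try {lam, zeta}:
  P1: blocked at fork node lam ∈ conditioning set.
  P2: blocked at fork node lam ∈ conditioning set.
  P3: blocked at fork node lam ∈ conditioning set.
  P4: blocked at chain node zeta ∈ conditioning set.
  P5: blocked at fork node zeta ∈ conditioning set.
  P6: blocked at fork node zeta ∈ conditioning set.
{lam, zeta} contains no descendant of eps and blocks every backdoor path.
Every element of {lam, zeta} is needed (dropping lam leaves P3 open; dropping zeta leaves P6 open), so no proper subset is valid.
Among all size-2 subsets of the eligible variables, only {lam, zeta} blocks every backdoor path, so it is the unique smallest valid adjustment set.

{lam, zeta}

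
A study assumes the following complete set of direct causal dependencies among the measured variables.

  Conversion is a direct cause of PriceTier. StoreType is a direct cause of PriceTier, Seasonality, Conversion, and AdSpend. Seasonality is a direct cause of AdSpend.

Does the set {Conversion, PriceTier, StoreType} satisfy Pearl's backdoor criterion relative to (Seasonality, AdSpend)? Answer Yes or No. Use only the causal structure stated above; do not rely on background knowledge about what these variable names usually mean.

Yes

Backdoor paths from Seasonality to AdSpend (paths whose first edge points into Seasonality):
  P1: Seasonality <- StoreType -> AdSpend
Condition 1 (no descendant of Seasonality in the set): holds — descendants of Seasonality are {AdSpend}; none are in {Conversion, PriceTier, StoreType}.
Condition 2 (every backdoor path blocked by {Conversion, PriceTier, StoreType}):
  P1: blocked at fork node StoreType ∈ conditioning set.
{Conversion, PriceTier, StoreType} satisfies the backdoor criterion.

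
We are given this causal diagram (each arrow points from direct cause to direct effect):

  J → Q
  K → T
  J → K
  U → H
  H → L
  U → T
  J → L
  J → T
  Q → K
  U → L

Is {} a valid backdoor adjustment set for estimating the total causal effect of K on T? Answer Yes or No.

No

Backdoor paths from K to T (paths whose first edge points into K):
  P1: K <- J -> L <- U -> T
  P2: K <- J -> L <- H <- U -> T
  P3: K <- J -> T
  P4: K <- Q <- J -> L <- U -> T
  P5: K <- Q <- J -> L <- H <- U -> T
  P6: K <- Q <- J -> T
Condition 1 (no descendant of K in the set): holds — descendants of K are {T}; none are in {}.
Condition 2 (every backdoor path blocked by {}):
  P1: blocked at collider L (neither it nor any descendant is in the conditioning set).
  P2: blocked at collider L (neither it nor any descendant is in the conditioning set).
  P3: open — no interior node is in the conditioning set.
  P4: blocked at collider L (neither it nor any descendant is in the conditioning set).
  P5: blocked at collider L (neither it nor any descendant is in the conditioning set).
  P6: open — no interior node is in the conditioning set.
{} does not satisfy the backdoor criterion.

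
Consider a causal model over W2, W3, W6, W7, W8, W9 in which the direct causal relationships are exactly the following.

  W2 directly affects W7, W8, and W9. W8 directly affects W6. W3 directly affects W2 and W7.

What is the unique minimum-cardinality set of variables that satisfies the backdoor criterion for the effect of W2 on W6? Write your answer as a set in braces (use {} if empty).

{}

Variables eligible for adjustment (non-descendants of W2, excluding W2 and W6): {W3}.
Backdoor paths from W2 to W6:
  (none)
With no backdoor paths the empty set already satisfies the criterion, and it is trivially minimal.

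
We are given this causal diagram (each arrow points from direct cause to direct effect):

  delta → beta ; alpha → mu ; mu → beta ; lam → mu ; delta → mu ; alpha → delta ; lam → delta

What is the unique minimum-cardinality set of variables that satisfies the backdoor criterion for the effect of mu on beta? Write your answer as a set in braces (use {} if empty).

{delta}

Variables eligible for adjustment (non-descendants of mu, excluding mu and beta): {alpha, delta, lam}.
Backdoor paths from mu to beta:
  P1: mu <- lam -> delta -> beta
  P2: mu <- alpha -> delta -> beta
  P3: mu <- delta -> beta
The empty set is not sufficient: P1 (mu <- lam -> delta -> beta) has no collider blocking it and no conditioned non-collider, so it is open.
Try {delta}:
  P1: blocked at chain node delta ∈ conditioning set.
  P2: blocked at chain node delta ∈ conditioning set.
  P3: blocked at fork node delta ∈ conditioning set.
{delta} contains no descendant of mu and blocks every backdoor path.
No other singleton works — e.g. {lam} leaves P2 open — so {delta} is the unique smallest valid adjustment set.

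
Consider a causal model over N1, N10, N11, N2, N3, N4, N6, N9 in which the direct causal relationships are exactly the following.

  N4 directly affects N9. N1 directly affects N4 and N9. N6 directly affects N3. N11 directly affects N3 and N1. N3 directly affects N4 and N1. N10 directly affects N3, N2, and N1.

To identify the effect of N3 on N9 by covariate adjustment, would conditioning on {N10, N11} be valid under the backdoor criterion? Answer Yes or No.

Backdoor paths from N3 to N9 (paths whose first edge points into N3):
  P1: N3 <- N10 -> N1 -> N4 -> N9
  P2: N3 <- N10 -> N1 -> N9
  P3: N3 <- N11 -> N1 -> N4 -> N9
  P4: N3 <- N11 -> N1 -> N9
Condition 1 (no descendant of N3 in the set): holds — descendants of N3 are {N1, N4, N9}; none are in {N10, N11}.
Condition 2 (every backdoor path blocked by {N10, N11}):
  P1: blocked at fork node N10 ∈ conditioning set.
  P2: blocked at fork node N10 ∈ conditioning set.
  P3: blocked at fork node N11 ∈ conditioning set.
  P4: blocked at fork node N11 ∈ conditioning set.
{N10, N11} satisfies the backdoor criterion.

Yes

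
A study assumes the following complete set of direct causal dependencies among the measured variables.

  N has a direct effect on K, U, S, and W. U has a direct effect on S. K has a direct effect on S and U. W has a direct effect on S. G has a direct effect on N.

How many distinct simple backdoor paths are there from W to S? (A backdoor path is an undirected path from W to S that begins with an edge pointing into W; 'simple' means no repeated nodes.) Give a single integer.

5

A backdoor path from W to S is any simple undirected path whose first edge points into W (i.e. leaves W via a parent).
Parents of W: {N}.
Enumerating:
  P1: W <- N -> K -> U -> S
  P2: W <- N -> K -> S
  P3: W <- N -> U <- K -> S
  P4: W <- N -> U -> S
  P5: W <- N -> S
That exhausts the simple backdoor paths. Count: 5.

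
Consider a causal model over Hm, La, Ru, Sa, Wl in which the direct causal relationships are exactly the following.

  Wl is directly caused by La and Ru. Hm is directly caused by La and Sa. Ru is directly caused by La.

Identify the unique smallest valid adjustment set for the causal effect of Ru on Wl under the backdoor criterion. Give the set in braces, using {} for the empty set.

Variables eligible for adjustment (non-descendants of Ru, excluding Ru and Wl): {Hm, La, Sa}.
Backdoor paths from Ru to Wl:
  P1: Ru <- La -> Wl
The empty set is not sufficient: P1 (Ru <- La -> Wl) has no collider blocking it and no conditioned non-collider, so it is open.
Try {La}:
  P1: blocked at fork node La ∈ conditioning set.
{La} contains no descendant of Ru and blocks every backdoor path.
No other singleton works — e.g. {Sa} leaves P1 open — so {La} is the unique smallest valid adjustment set.

{La}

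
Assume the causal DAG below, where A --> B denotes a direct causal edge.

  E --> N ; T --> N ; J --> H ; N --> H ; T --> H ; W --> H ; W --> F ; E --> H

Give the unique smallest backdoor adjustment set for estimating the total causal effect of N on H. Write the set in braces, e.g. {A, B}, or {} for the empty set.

Variables eligible for adjustment (non-descendants of N, excluding N and H): {E, F, J, T, W}.
Backdoor paths from N to H:
  P1: N <- E -> H
  P2: N <- T -> H
The empty set is not sufficient: P1 (N <- E -> H) has no collider blocking it and no conditioned non-collider, so it is open.
Try {E, T}:
  P1: blocked at fork node E ∈ conditioning set.
  P2: blocked at fork node T ∈ conditioning set.
{E, T} contains no descendant of N and blocks every backdoor path.
Every element of {E, T} is needed (dropping E leaves P1 open; dropping T leaves P2 open), so no proper subset is valid.
Among all size-2 subsets of the eligible variables, only {E, T} blocks every backdoor path, so it is the unique smallest valid adjustment set.

{E, T}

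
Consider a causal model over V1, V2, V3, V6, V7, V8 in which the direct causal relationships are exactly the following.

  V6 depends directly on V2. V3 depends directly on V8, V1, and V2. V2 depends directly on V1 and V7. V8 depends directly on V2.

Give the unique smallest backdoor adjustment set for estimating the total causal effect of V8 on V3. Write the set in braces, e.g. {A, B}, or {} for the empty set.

Variables eligible for adjustment (non-descendants of V8, excluding V8 and V3): {V1, V2, V6, V7}.
Backdoor paths from V8 to V3:
  P1: V8 <- V2 <- V1 -> V3
  P2: V8 <- V2 -> V3
The empty set is not sufficient: P1 (V8 <- V2 <- V1 -> V3) has no collider blocking it and no conditioned non-collider, so it is open.
Try {V2}:
  P1: blocked at chain node V2 ∈ conditioning set.
  P2: blocked at fork node V2 ∈ conditioning set.
{V2} contains no descendant of V8 and blocks every backdoor path.
No other singleton works — e.g. {V1} leaves P2 open — so {V2} is the unique smallest valid adjustment set.

{V2}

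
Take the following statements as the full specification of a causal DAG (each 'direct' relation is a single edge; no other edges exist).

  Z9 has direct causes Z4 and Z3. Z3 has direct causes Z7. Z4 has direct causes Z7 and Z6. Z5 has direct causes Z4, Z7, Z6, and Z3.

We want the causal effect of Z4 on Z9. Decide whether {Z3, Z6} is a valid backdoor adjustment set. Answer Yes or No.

Backdoor paths from Z4 to Z9 (paths whose first edge points into Z4):
  P1: Z4 <- Z7 -> Z3 -> Z9
  P2: Z4 <- Z7 -> Z5 <- Z3 -> Z9
  P3: Z4 <- Z6 -> Z5 <- Z7 -> Z3 -> Z9
  P4: Z4 <- Z6 -> Z5 <- Z3 -> Z9
Condition 1 (no descendant of Z4 in the set): holds — descendants of Z4 are {Z5, Z9}; none are in {Z3, Z6}.
Condition 2 (every backdoor path blocked by {Z3, Z6}):
  P1: blocked at chain node Z3 ∈ conditioning set.
  P2: blocked at collider Z5 (neither it nor any descendant is in the conditioning set).
  P3: blocked at fork node Z6 ∈ conditioning set.
  P4: blocked at fork node Z6 ∈ conditioning set.
{Z3, Z6} satisfies the backdoor criterion.

Yes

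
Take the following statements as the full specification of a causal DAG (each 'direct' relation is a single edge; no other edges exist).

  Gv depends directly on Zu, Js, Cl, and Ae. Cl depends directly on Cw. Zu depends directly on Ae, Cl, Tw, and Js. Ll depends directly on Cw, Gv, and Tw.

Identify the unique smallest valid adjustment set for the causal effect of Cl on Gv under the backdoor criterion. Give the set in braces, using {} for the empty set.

{}

Variables eligible for adjustment (non-descendants of Cl, excluding Cl and Gv): {Ae, Cw, Js, Tw}.
Backdoor paths from Cl to Gv:
  P1: Cl <- Cw -> Ll <- Tw -> Zu <- Js -> Gv
  P2: Cl <- Cw -> Ll <- Tw -> Zu <- Ae -> Gv
  P3: Cl <- Cw -> Ll <- Tw -> Zu -> Gv
  P4: Cl <- Cw -> Ll <- Gv
Each backdoor path contains an unconditioned collider, so every path is already blocked with the empty conditioning set:
  P1: blocked at collider Ll (neither it nor any descendant is in the conditioning set).
  P2: blocked at collider Ll (neither it nor any descendant is in the conditioning set).
  P3: blocked at collider Ll (neither it nor any descendant is in the conditioning set).
  P4: blocked at collider Ll (neither it nor any descendant is in the conditioning set).
The empty set is therefore the unique smallest valid set.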